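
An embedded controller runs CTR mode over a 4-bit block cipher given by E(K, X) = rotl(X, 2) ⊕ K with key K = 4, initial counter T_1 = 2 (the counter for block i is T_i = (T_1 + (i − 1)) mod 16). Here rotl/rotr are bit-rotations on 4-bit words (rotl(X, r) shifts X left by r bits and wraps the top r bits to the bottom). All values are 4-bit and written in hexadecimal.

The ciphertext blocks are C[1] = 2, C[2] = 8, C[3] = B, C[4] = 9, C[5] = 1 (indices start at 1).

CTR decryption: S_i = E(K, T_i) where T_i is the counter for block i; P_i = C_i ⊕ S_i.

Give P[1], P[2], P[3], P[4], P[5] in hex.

P[1] = E, P[2] = 0, P[3] = E, P[4] = 8, P[5] = C

P[1]: T = 2, S = E(K, T) = C; 2 ⊕ C = E.
P[2]: T = 3, S = E(K, T) = 8; 8 ⊕ 8 = 0.
P[3]: T = 4, S = E(K, T) = 5; B ⊕ 5 = E.
P[4]: T = 5, S = E(K, T) = 1; 9 ⊕ 1 = 8.
P[5]: T = 6, S = E(K, T) = D; 1 ⊕ D = C.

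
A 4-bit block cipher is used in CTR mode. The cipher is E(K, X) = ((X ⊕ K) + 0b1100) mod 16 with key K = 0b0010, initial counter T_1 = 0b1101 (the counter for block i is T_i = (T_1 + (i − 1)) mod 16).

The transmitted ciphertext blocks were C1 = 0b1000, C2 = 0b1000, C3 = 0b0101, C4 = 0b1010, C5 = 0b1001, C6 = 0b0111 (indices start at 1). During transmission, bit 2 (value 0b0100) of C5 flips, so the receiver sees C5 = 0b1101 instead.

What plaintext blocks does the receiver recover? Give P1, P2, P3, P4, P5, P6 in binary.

P1 = 0b0011, P2 = 0b0000, P3 = 0b1100, P4 = 0b0100, P5 = 0b0010, P6 = 0b1011

CTR decryption: S_i = E(K, T_i) where T_i is the counter for block i; P_i = C_i ⊕ S_i.
Only C5 changed, to 0b1101. In CTR, a change in C_i flips the same bit in P_i only; the keystream is unaffected. Decrypting the received ciphertext:
P1: T = 0b1101, S = E(K, T) = 0b1011; 0b1000 ⊕ 0b1011 = 0b0011.
P2: T = 0b1110, S = E(K, T) = 0b1000; 0b1000 ⊕ 0b1000 = 0b0000.
P3: T = 0b1111, S = E(K, T) = 0b1001; 0b0101 ⊕ 0b1001 = 0b1100.
P4: T = 0b0000, S = E(K, T) = 0b1110; 0b1010 ⊕ 0b1110 = 0b0100.
P5: T = 0b0001, S = E(K, T) = 0b1111; 0b1101 ⊕ 0b1111 = 0b0010.
P6: T = 0b0010, S = E(K, T) = 0b1100; 0b0111 ⊕ 0b1100 = 0b1011.
Blocks that differ from the original plaintext: P5.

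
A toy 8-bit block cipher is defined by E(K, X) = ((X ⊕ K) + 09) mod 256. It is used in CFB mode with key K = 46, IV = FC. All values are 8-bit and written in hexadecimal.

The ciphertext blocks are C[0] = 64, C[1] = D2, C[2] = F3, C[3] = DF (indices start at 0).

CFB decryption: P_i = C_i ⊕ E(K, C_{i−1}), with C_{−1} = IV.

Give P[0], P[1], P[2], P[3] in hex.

P[0]: E(K, FC) = C3; 64 ⊕ C3 = A7.
P[1]: E(K, 64) = 2B; D2 ⊕ 2B = F9.
P[2]: E(K, D2) = 9D; F3 ⊕ 9D = 6E.
P[3]: E(K, F3) = BE; DF ⊕ BE = 61.

P[0] = A7, P[1] = F9, P[2] = 6E, P[3] = 61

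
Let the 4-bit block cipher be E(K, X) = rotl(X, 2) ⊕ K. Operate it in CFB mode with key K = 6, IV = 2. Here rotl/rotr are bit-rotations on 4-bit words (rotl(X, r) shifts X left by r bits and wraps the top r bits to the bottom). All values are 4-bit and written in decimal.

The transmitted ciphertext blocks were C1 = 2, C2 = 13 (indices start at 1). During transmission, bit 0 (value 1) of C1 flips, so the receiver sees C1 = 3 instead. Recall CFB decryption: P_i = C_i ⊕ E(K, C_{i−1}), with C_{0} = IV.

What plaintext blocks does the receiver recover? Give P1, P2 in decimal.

Only C1 changed, to 3. In CFB, a change in C_i flips the same bit in P_i and garbles P_{i+1}. Decrypting the received ciphertext:
P1: E(K, 2) = 14; 3 ⊕ 14 = 13.
P2: E(K, 3) = 10; 13 ⊕ 10 = 7.
Blocks that differ from the original plaintext: P1, P2.

P1 = 13, P2 = 7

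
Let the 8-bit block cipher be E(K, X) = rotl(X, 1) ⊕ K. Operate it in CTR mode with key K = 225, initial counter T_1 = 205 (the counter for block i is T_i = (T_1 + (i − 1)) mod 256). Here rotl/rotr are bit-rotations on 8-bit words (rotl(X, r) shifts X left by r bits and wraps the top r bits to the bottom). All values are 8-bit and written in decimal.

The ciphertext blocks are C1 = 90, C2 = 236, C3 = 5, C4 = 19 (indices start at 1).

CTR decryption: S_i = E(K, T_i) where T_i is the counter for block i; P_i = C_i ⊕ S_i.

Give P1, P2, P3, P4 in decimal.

P1: T = 205, S = E(K, T) = 122; 90 ⊕ 122 = 32.
P2: T = 206, S = E(K, T) = 124; 236 ⊕ 124 = 144.
P3: T = 207, S = E(K, T) = 126; 5 ⊕ 126 = 123.
P4: T = 208, S = E(K, T) = 64; 19 ⊕ 64 = 83.

P1 = 32, P2 = 144, P3 = 123, P4 = 83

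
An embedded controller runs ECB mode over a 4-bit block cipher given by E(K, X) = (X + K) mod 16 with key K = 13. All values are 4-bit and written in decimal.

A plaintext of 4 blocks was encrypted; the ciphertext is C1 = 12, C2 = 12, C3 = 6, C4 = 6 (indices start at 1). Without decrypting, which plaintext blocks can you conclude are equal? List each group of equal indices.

ECB encrypts each block independently with the same key, so equal ciphertext blocks imply equal plaintext blocks.
C1 = C2 = 12, so P1 = P2.
C3 = C4 = 6, so P3 = P4.

P1 = P2; P3 = P4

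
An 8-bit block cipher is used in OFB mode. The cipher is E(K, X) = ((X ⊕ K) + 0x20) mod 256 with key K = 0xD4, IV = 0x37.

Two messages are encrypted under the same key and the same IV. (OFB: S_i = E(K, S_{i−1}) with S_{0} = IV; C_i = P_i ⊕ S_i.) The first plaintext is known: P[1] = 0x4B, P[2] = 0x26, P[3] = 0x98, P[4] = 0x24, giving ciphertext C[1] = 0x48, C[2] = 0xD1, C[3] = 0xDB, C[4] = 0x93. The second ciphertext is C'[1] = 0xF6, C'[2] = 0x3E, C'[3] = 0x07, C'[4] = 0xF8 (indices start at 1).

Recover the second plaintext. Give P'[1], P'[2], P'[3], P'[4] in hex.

P'[1] = 0xF5, P'[2] = 0xC9, P'[3] = 0x44, P'[4] = 0x4F

In OFB with a reused IV, both messages share the same keystream S_i, so C_i ⊕ C'_i = P_i ⊕ P'_i and thus P'_i = P_i ⊕ C_i ⊕ C'_i.
P'[1]: 0x4B ⊕ 0x48 ⊕ 0xF6 = 0xF5.
P'[2]: 0x26 ⊕ 0xD1 ⊕ 0x3E = 0xC9.
P'[3]: 0x98 ⊕ 0xDB ⊕ 0x07 = 0x44.
P'[4]: 0x24 ⊕ 0x93 ⊕ 0xF8 = 0x4F.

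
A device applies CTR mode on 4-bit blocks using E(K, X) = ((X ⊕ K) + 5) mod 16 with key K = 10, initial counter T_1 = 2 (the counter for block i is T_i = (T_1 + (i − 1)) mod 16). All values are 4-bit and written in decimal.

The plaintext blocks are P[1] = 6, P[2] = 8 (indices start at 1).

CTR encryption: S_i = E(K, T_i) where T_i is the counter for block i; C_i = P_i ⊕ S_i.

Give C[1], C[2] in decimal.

C[1] = 11, C[2] = 6

C[1]: T = 2, S = E(K, T) = 13; 6 ⊕ 13 = 11.
C[2]: T = 3, S = E(K, T) = 14; 8 ⊕ 14 = 6.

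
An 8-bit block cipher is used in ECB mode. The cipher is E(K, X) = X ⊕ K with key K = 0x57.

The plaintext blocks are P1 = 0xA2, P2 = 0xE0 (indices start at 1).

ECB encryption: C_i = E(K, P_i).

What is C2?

C2: E(K, 0xE0) = 0xB7.

C2 = 0xB7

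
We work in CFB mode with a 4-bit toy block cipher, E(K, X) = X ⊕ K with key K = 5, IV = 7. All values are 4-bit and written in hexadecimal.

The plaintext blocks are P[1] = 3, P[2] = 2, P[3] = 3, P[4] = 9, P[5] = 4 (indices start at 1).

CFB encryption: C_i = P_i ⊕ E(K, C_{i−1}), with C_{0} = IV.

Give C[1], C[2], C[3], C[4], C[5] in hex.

C[1]: E(K, 7) = 2; 3 ⊕ 2 = 1.
C[2]: E(K, 1) = 4; 2 ⊕ 4 = 6.
C[3]: E(K, 6) = 3; 3 ⊕ 3 = 0.
C[4]: E(K, 0) = 5; 9 ⊕ 5 = C.
C[5]: E(K, C) = 9; 4 ⊕ 9 = D.

C[1] = 1, C[2] = 6, C[3] = 0, C[4] = C, C[5] = D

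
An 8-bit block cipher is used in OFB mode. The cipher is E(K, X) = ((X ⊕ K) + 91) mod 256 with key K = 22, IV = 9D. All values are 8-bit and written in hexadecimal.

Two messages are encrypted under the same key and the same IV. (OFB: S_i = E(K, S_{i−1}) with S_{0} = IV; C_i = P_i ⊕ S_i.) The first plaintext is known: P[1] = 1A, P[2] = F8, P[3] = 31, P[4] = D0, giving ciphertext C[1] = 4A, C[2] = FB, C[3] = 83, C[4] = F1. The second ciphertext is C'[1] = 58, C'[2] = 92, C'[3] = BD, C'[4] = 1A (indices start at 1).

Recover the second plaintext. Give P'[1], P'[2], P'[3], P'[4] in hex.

P'[1] = 08, P'[2] = 91, P'[3] = 0F, P'[4] = 3B

In OFB with a reused IV, both messages share the same keystream S_i, so C_i ⊕ C'_i = P_i ⊕ P'_i and thus P'_i = P_i ⊕ C_i ⊕ C'_i.
P'[1]: 1A ⊕ 4A ⊕ 58 = 08.
P'[2]: F8 ⊕ FB ⊕ 92 = 91.
P'[3]: 31 ⊕ 83 ⊕ BD = 0F.
P'[4]: D0 ⊕ F1 ⊕ 1A = 3B.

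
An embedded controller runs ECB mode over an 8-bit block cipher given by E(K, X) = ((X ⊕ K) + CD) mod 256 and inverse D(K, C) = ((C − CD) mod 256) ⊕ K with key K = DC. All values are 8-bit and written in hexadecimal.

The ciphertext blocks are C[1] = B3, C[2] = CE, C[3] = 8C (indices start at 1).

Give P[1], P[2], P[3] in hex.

P[1] = 3A, P[2] = DD, P[3] = 63

ECB decryption: P_i = D(K, C_i).
P[1]: D(K, B3) = 3A.
P[2]: D(K, CE) = DD.
P[3]: D(K, 8C) = 63.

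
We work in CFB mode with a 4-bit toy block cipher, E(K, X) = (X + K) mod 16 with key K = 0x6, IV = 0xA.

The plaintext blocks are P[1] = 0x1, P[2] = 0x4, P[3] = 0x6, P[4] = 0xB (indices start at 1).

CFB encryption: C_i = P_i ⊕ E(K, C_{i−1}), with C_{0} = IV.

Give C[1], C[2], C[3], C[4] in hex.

C[1] = 0x1, C[2] = 0x3, C[3] = 0xF, C[4] = 0xE

C[1]: E(K, 0xA) = 0x0; 0x1 ⊕ 0x0 = 0x1.
C[2]: E(K, 0x1) = 0x7; 0x4 ⊕ 0x7 = 0x3.
C[3]: E(K, 0x3) = 0x9; 0x6 ⊕ 0x9 = 0xF.
C[4]: E(K, 0xF) = 0x5; 0xB ⊕ 0x5 = 0xE.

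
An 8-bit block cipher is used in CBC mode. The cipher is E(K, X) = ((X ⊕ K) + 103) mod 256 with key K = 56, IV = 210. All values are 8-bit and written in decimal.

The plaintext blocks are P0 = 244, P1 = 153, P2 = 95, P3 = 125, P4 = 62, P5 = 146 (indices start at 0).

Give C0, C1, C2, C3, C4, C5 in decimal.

CBC encryption: C_i = E(K, P_i ⊕ C_{i−1}), with C_{−1} = IV.
C0: P0 ⊕ 210 = 38; E(K, 38) = 133.
C1: P1 ⊕ 133 = 28; E(K, 28) = 139.
C2: P2 ⊕ 139 = 212; E(K, 212) = 83.
C3: P3 ⊕ 83 = 46; E(K, 46) = 125.
C4: P4 ⊕ 125 = 67; E(K, 67) = 226.
C5: P5 ⊕ 226 = 112; E(K, 112) = 175.

C0 = 133, C1 = 139, C2 = 83, C3 = 125, C4 = 226, C5 = 175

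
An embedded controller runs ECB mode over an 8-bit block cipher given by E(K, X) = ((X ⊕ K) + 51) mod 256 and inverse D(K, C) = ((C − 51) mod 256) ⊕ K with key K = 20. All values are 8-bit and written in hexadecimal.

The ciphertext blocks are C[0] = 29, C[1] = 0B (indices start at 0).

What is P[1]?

ECB decryption: P_i = D(K, C_i).
P[1]: D(K, 0B) = 9A.

P[1] = 9A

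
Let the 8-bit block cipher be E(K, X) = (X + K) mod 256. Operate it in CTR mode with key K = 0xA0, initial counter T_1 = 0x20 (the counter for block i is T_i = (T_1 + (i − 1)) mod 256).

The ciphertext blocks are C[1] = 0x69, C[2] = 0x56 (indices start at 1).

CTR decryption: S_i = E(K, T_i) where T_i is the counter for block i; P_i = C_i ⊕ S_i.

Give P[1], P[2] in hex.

P[1]: T = 0x20, S = E(K, T) = 0xC0; 0x69 ⊕ 0xC0 = 0xA9.
P[2]: T = 0x21, S = E(K, T) = 0xC1; 0x56 ⊕ 0xC1 = 0x97.

P[1] = 0xA9, P[2] = 0x97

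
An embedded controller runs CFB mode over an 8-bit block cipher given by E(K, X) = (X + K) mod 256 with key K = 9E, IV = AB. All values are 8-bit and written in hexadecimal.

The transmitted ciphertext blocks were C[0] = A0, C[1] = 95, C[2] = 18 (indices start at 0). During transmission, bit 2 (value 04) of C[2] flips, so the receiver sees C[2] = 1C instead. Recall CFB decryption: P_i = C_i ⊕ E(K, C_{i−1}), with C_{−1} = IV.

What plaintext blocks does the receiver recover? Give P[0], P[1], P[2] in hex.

P[0] = E9, P[1] = AB, P[2] = 2F

Only C[2] changed, to 1C. In CFB, a change in C_i flips the same bit in P_i and garbles P_{i+1}. Decrypting the received ciphertext:
P[0]: E(K, AB) = 49; A0 ⊕ 49 = E9.
P[1]: E(K, A0) = 3E; 95 ⊕ 3E = AB.
P[2]: E(K, 95) = 33; 1C ⊕ 33 = 2F.
Blocks that differ from the original plaintext: P[2].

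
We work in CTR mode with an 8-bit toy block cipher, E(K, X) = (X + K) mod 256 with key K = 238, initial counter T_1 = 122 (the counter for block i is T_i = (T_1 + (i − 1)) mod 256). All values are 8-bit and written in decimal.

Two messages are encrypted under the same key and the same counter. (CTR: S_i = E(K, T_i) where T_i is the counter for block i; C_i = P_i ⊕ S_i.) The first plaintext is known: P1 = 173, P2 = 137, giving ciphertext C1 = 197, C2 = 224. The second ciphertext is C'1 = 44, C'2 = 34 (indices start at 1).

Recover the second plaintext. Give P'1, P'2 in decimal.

In CTR with a reused counter, both messages share the same keystream S_i, so C_i ⊕ C'_i = P_i ⊕ P'_i and thus P'_i = P_i ⊕ C_i ⊕ C'_i.
P'1: 173 ⊕ 197 ⊕ 44 = 68.
P'2: 137 ⊕ 224 ⊕ 34 = 75.

P'1 = 68, P'2 = 75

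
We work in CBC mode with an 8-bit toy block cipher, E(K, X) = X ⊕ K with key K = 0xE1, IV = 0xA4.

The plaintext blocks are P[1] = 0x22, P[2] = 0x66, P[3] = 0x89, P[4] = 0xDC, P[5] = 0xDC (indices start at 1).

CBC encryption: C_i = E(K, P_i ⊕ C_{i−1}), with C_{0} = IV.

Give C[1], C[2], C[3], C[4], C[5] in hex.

C[1] = 0x67, C[2] = 0xE0, C[3] = 0x88, C[4] = 0xB5, C[5] = 0x88

C[1]: P[1] ⊕ 0xA4 = 0x86; E(K, 0x86) = 0x67.
C[2]: P[2] ⊕ 0x67 = 0x01; E(K, 0x01) = 0xE0.
C[3]: P[3] ⊕ 0xE0 = 0x69; E(K, 0x69) = 0x88.
C[4]: P[4] ⊕ 0x88 = 0x54; E(K, 0x54) = 0xB5.
C[5]: P[5] ⊕ 0xB5 = 0x69; E(K, 0x69) = 0x88.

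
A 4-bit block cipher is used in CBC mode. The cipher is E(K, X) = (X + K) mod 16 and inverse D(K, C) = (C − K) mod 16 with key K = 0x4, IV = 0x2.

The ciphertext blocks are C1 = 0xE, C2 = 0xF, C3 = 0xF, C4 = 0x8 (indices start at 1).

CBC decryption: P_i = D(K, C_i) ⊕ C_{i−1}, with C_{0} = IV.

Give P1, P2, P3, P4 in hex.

P1: D(K, 0xE) = 0xA; 0xA ⊕ 0x2 = 0x8.
P2: D(K, 0xF) = 0xB; 0xB ⊕ 0xE = 0x5.
P3: D(K, 0xF) = 0xB; 0xB ⊕ 0xF = 0x4.
P4: D(K, 0x8) = 0x4; 0x4 ⊕ 0xF = 0xB.

P1 = 0x8, P2 = 0x5, P3 = 0x4, P4 = 0xB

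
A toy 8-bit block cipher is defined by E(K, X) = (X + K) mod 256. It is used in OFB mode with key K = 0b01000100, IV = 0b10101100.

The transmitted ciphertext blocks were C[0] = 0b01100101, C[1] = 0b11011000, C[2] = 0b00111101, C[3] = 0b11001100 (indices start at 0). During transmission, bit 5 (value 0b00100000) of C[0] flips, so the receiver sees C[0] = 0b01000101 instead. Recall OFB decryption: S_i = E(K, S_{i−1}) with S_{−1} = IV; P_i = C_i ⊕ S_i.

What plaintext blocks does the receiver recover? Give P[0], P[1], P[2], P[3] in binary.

Only C[0] changed, to 0b01000101. In OFB, a change in C_i flips the same bit in P_i only; the keystream is unaffected. Decrypting the received ciphertext:
P[0]: S = E(K, 0b10101100) = 0b11110000; 0b01000101 ⊕ 0b11110000 = 0b10110101.
P[1]: S = E(K, 0b11110000) = 0b00110100; 0b11011000 ⊕ 0b00110100 = 0b11101100.
P[2]: S = E(K, 0b00110100) = 0b01111000; 0b00111101 ⊕ 0b01111000 = 0b01000101.
P[3]: S = E(K, 0b01111000) = 0b10111100; 0b11001100 ⊕ 0b10111100 = 0b01110000.
Blocks that differ from the original plaintext: P[0].

P[0] = 0b10110101, P[1] = 0b11101100, P[2] = 0b01000101, P[3] = 0b01110000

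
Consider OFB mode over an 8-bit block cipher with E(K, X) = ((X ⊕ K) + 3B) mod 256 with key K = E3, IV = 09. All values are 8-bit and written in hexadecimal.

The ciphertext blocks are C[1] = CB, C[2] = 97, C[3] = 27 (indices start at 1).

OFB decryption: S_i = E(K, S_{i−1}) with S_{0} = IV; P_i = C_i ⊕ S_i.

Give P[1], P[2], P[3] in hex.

P[1] = EE, P[2] = 96, P[3] = 3A

P[1]: S = E(K, 09) = 25; CB ⊕ 25 = EE.
P[2]: S = E(K, 25) = 01; 97 ⊕ 01 = 96.
P[3]: S = E(K, 01) = 1D; 27 ⊕ 1D = 3A.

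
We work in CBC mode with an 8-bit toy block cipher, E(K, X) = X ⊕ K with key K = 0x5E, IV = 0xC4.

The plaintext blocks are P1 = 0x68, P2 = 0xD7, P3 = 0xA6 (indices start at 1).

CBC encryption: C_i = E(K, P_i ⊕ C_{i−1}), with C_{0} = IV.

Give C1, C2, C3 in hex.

C1 = 0xF2, C2 = 0x7B, C3 = 0x83

C1: P1 ⊕ 0xC4 = 0xAC; E(K, 0xAC) = 0xF2.
C2: P2 ⊕ 0xF2 = 0x25; E(K, 0x25) = 0x7B.
C3: P3 ⊕ 0x7B = 0xDD; E(K, 0xDD) = 0x83.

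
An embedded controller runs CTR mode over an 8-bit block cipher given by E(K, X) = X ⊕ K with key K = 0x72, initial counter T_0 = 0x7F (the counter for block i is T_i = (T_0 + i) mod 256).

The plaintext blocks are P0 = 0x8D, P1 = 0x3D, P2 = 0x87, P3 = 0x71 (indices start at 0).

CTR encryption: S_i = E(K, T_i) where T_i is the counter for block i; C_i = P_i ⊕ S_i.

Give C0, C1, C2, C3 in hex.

C0: T = 0x7F, S = E(K, T) = 0x0D; 0x8D ⊕ 0x0D = 0x80.
C1: T = 0x80, S = E(K, T) = 0xF2; 0x3D ⊕ 0xF2 = 0xCF.
C2: T = 0x81, S = E(K, T) = 0xF3; 0x87 ⊕ 0xF3 = 0x74.
C3: T = 0x82, S = E(K, T) = 0xF0; 0x71 ⊕ 0xF0 = 0x81.

C0 = 0x80, C1 = 0xCF, C2 = 0x74, C3 = 0x81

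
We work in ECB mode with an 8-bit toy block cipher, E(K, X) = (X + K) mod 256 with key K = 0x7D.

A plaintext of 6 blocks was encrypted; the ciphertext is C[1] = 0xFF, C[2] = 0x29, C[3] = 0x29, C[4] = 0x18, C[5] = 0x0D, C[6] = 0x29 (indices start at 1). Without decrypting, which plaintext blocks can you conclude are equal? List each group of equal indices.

ECB encrypts each block independently with the same key, so equal ciphertext blocks imply equal plaintext blocks.
C[2] = C[3] = C[6] = 0x29, so P[2] = P[3] = P[6].

P[2] = P[3] = P[6]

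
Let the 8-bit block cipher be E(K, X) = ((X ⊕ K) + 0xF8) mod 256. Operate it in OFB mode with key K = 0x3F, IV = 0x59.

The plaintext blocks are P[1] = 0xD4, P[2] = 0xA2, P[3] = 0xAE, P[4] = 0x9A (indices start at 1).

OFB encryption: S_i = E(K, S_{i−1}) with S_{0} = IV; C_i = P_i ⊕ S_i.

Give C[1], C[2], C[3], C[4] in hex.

C[1]: S = E(K, 0x59) = 0x5E; 0xD4 ⊕ 0x5E = 0x8A.
C[2]: S = E(K, 0x5E) = 0x59; 0xA2 ⊕ 0x59 = 0xFB.
C[3]: S = E(K, 0x59) = 0x5E; 0xAE ⊕ 0x5E = 0xF0.
C[4]: S = E(K, 0x5E) = 0x59; 0x9A ⊕ 0x59 = 0xC3.

C[1] = 0x8A, C[2] = 0xFB, C[3] = 0xF0, C[4] = 0xC3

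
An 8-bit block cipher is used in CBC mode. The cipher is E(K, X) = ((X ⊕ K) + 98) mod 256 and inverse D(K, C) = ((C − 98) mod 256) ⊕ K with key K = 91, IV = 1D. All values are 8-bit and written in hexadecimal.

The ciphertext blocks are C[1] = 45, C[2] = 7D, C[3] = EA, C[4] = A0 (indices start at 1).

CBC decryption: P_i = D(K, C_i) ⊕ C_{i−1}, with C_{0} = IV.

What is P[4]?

P[4]: D(K, A0) = 99; 99 ⊕ EA = 73.

P[4] = 73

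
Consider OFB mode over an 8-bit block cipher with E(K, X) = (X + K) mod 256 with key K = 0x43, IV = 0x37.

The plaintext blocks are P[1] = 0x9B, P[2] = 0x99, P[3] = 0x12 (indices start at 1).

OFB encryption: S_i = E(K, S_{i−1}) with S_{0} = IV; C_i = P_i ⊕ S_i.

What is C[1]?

C[1] = 0xE1

C[1]: S = E(K, 0x37) = 0x7A; 0x9B ⊕ 0x7A = 0xE1.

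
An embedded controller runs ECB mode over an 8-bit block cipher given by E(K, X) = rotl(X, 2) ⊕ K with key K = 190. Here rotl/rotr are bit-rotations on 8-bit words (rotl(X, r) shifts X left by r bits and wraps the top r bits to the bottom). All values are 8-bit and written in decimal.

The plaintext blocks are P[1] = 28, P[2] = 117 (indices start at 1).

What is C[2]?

C[2] = 107

ECB encryption: C_i = E(K, P_i).
C[2]: E(K, 117) = 107.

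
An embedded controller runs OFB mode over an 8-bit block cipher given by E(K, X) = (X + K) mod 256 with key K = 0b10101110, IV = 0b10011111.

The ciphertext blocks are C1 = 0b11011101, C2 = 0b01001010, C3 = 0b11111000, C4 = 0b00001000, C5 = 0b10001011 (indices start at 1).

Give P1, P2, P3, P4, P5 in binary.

OFB decryption: S_i = E(K, S_{i−1}) with S_{0} = IV; P_i = C_i ⊕ S_i.
P1: S = E(K, 0b10011111) = 0b01001101; 0b11011101 ⊕ 0b01001101 = 0b10010000.
P2: S = E(K, 0b01001101) = 0b11111011; 0b01001010 ⊕ 0b11111011 = 0b10110001.
P3: S = E(K, 0b11111011) = 0b10101001; 0b11111000 ⊕ 0b10101001 = 0b01010001.
P4: S = E(K, 0b10101001) = 0b01010111; 0b00001000 ⊕ 0b01010111 = 0b01011111.
P5: S = E(K, 0b01010111) = 0b00000101; 0b10001011 ⊕ 0b00000101 = 0b10001110.

P1 = 0b10010000, P2 = 0b10110001, P3 = 0b01010001, P4 = 0b01011111, P5 = 0b10001110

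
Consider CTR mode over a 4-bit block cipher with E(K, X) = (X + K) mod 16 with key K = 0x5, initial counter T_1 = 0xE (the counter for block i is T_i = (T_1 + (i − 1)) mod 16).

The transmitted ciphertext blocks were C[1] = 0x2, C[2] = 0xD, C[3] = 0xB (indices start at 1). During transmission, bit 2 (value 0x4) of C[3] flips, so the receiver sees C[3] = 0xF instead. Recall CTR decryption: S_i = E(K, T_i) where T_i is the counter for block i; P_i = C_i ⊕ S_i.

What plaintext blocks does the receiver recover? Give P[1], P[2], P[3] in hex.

Only C[3] changed, to 0xF. In CTR, a change in C_i flips the same bit in P_i only; the keystream is unaffected. Decrypting the received ciphertext:
P[1]: T = 0xE, S = E(K, T) = 0x3; 0x2 ⊕ 0x3 = 0x1.
P[2]: T = 0xF, S = E(K, T) = 0x4; 0xD ⊕ 0x4 = 0x9.
P[3]: T = 0x0, S = E(K, T) = 0x5; 0xF ⊕ 0x5 = 0xA.
Blocks that differ from the original plaintext: P[3].

P[1] = 0x1, P[2] = 0x9, P[3] = 0xA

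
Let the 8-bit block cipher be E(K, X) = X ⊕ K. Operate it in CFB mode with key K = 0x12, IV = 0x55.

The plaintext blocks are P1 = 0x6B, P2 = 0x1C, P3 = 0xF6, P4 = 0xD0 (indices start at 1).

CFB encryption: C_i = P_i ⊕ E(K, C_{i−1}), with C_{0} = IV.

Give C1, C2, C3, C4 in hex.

C1: E(K, 0x55) = 0x47; 0x6B ⊕ 0x47 = 0x2C.
C2: E(K, 0x2C) = 0x3E; 0x1C ⊕ 0x3E = 0x22.
C3: E(K, 0x22) = 0x30; 0xF6 ⊕ 0x30 = 0xC6.
C4: E(K, 0xC6) = 0xD4; 0xD0 ⊕ 0xD4 = 0x04.

C1 = 0x2C, C2 = 0x22, C3 = 0xC6, C4 = 0x04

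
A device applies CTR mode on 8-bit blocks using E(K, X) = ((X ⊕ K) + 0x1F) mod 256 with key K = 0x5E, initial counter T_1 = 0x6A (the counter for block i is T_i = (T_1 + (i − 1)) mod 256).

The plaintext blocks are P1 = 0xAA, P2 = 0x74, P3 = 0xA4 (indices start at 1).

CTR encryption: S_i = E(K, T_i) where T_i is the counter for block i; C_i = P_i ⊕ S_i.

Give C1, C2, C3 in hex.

C1: T = 0x6A, S = E(K, T) = 0x53; 0xAA ⊕ 0x53 = 0xF9.
C2: T = 0x6B, S = E(K, T) = 0x54; 0x74 ⊕ 0x54 = 0x20.
C3: T = 0x6C, S = E(K, T) = 0x51; 0xA4 ⊕ 0x51 = 0xF5.

C1 = 0xF9, C2 = 0x20, C3 = 0xF5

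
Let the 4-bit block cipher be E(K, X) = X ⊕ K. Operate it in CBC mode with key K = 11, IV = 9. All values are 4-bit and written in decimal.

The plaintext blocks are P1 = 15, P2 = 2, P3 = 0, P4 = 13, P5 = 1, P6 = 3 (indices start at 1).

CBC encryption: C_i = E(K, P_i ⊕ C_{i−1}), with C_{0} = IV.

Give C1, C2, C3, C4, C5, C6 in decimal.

C1 = 13, C2 = 4, C3 = 15, C4 = 9, C5 = 3, C6 = 11

C1: P1 ⊕ 9 = 6; E(K, 6) = 13.
C2: P2 ⊕ 13 = 15; E(K, 15) = 4.
C3: P3 ⊕ 4 = 4; E(K, 4) = 15.
C4: P4 ⊕ 15 = 2; E(K, 2) = 9.
C5: P5 ⊕ 9 = 8; E(K, 8) = 3.
C6: P6 ⊕ 3 = 0; E(K, 0) = 11.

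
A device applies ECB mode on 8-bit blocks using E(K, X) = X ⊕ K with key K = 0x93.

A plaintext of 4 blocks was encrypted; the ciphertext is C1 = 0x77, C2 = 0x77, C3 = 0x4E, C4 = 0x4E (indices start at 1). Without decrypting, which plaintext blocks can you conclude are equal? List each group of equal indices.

ECB encrypts each block independently with the same key, so equal ciphertext blocks imply equal plaintext blocks.
C1 = C2 = 0x77, so P1 = P2.
C3 = C4 = 0x4E, so P3 = P4.

P1 = P2; P3 = P4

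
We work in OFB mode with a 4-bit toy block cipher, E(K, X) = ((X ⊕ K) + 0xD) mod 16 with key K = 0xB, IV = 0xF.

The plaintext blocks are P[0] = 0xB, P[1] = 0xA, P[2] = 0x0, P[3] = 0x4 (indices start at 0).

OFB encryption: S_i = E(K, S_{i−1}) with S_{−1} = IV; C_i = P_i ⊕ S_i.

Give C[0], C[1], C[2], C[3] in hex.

C[0]: S = E(K, 0xF) = 0x1; 0xB ⊕ 0x1 = 0xA.
C[1]: S = E(K, 0x1) = 0x7; 0xA ⊕ 0x7 = 0xD.
C[2]: S = E(K, 0x7) = 0x9; 0x0 ⊕ 0x9 = 0x9.
C[3]: S = E(K, 0x9) = 0xF; 0x4 ⊕ 0xF = 0xB.

C[0] = 0xA, C[1] = 0xD, C[2] = 0x9, C[3] = 0xB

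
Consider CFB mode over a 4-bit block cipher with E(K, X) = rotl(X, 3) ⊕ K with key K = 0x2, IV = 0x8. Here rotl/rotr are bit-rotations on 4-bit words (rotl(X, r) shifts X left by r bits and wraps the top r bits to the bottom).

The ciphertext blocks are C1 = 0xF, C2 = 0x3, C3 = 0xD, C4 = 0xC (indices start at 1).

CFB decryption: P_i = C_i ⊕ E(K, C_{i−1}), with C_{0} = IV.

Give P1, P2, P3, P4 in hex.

P1 = 0x9, P2 = 0xE, P3 = 0x6, P4 = 0x0

P1: E(K, 0x8) = 0x6; 0xF ⊕ 0x6 = 0x9.
P2: E(K, 0xF) = 0xD; 0x3 ⊕ 0xD = 0xE.
P3: E(K, 0x3) = 0xB; 0xD ⊕ 0xB = 0x6.
P4: E(K, 0xD) = 0xC; 0xC ⊕ 0xC = 0x0.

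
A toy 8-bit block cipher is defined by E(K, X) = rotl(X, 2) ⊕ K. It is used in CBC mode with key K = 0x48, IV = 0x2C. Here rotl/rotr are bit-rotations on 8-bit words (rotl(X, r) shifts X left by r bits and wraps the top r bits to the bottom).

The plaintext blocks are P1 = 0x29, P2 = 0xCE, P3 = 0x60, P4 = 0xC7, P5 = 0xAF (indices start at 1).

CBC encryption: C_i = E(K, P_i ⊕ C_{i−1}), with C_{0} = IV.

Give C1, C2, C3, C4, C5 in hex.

C1 = 0x5C, C2 = 0x02, C3 = 0xC1, C4 = 0x50, C5 = 0xB7

C1: P1 ⊕ 0x2C = 0x05; E(K, 0x05) = 0x5C.
C2: P2 ⊕ 0x5C = 0x92; E(K, 0x92) = 0x02.
C3: P3 ⊕ 0x02 = 0x62; E(K, 0x62) = 0xC1.
C4: P4 ⊕ 0xC1 = 0x06; E(K, 0x06) = 0x50.
C5: P5 ⊕ 0x50 = 0xFF; E(K, 0xFF) = 0xB7.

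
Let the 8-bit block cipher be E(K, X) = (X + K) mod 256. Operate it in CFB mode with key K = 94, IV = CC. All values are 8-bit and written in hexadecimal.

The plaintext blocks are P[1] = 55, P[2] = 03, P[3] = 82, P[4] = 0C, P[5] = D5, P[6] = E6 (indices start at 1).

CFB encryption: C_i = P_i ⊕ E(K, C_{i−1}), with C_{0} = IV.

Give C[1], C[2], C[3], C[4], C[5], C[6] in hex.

C[1]: E(K, CC) = 60; 55 ⊕ 60 = 35.
C[2]: E(K, 35) = C9; 03 ⊕ C9 = CA.
C[3]: E(K, CA) = 5E; 82 ⊕ 5E = DC.
C[4]: E(K, DC) = 70; 0C ⊕ 70 = 7C.
C[5]: E(K, 7C) = 10; D5 ⊕ 10 = C5.
C[6]: E(K, C5) = 59; E6 ⊕ 59 = BF.

C[1] = 35, C[2] = CA, C[3] = DC, C[4] = 7C, C[5] = C5, C[6] = BF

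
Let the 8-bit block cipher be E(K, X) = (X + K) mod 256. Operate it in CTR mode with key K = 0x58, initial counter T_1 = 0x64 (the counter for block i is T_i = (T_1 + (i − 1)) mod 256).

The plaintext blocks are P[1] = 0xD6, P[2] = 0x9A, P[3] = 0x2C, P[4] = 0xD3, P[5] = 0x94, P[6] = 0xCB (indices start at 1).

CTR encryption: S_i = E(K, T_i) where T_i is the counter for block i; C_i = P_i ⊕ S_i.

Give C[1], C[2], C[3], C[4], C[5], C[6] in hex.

C[1]: T = 0x64, S = E(K, T) = 0xBC; 0xD6 ⊕ 0xBC = 0x6A.
C[2]: T = 0x65, S = E(K, T) = 0xBD; 0x9A ⊕ 0xBD = 0x27.
C[3]: T = 0x66, S = E(K, T) = 0xBE; 0x2C ⊕ 0xBE = 0x92.
C[4]: T = 0x67, S = E(K, T) = 0xBF; 0xD3 ⊕ 0xBF = 0x6C.
C[5]: T = 0x68, S = E(K, T) = 0xC0; 0x94 ⊕ 0xC0 = 0x54.
C[6]: T = 0x69, S = E(K, T) = 0xC1; 0xCB ⊕ 0xC1 = 0x0A.

C[1] = 0x6A, C[2] = 0x27, C[3] = 0x92, C[4] = 0x6C, C[5] = 0x54, C[6] = 0x0A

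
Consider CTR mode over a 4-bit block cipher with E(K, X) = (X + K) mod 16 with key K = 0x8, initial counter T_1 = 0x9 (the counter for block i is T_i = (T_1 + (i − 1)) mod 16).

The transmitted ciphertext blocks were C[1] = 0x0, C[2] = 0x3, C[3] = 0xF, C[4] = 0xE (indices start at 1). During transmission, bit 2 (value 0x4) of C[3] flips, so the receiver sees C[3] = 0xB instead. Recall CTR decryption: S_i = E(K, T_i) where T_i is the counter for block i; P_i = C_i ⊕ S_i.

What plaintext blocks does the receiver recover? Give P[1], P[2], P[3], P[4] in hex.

Only C[3] changed, to 0xB. In CTR, a change in C_i flips the same bit in P_i only; the keystream is unaffected. Decrypting the received ciphertext:
P[1]: T = 0x9, S = E(K, T) = 0x1; 0x0 ⊕ 0x1 = 0x1.
P[2]: T = 0xA, S = E(K, T) = 0x2; 0x3 ⊕ 0x2 = 0x1.
P[3]: T = 0xB, S = E(K, T) = 0x3; 0xB ⊕ 0x3 = 0x8.
P[4]: T = 0xC, S = E(K, T) = 0x4; 0xE ⊕ 0x4 = 0xA.
Blocks that differ from the original plaintext: P[3].

P[1] = 0x1, P[2] = 0x1, P[3] = 0x8, P[4] = 0xA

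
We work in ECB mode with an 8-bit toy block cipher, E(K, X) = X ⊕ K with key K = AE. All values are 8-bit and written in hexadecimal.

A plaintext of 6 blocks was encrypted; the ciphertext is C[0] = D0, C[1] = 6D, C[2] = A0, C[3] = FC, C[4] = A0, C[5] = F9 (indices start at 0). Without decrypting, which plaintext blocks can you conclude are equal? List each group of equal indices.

ECB encrypts each block independently with the same key, so equal ciphertext blocks imply equal plaintext blocks.
C[2] = C[4] = A0, so P[2] = P[4].

P[2] = P[4]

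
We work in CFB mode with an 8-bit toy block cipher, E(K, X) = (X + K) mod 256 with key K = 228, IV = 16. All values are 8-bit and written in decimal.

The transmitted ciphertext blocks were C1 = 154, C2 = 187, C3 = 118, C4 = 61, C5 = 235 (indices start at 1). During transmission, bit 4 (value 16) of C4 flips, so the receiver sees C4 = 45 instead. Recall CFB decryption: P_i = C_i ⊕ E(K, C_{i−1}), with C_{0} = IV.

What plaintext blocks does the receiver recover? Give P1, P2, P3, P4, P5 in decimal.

P1 = 110, P2 = 197, P3 = 233, P4 = 119, P5 = 250

Only C4 changed, to 45. In CFB, a change in C_i flips the same bit in P_i and garbles P_{i+1}. Decrypting the received ciphertext:
P1: E(K, 16) = 244; 154 ⊕ 244 = 110.
P2: E(K, 154) = 126; 187 ⊕ 126 = 197.
P3: E(K, 187) = 159; 118 ⊕ 159 = 233.
P4: E(K, 118) = 90; 45 ⊕ 90 = 119.
P5: E(K, 45) = 17; 235 ⊕ 17 = 250.
Blocks that differ from the original plaintext: P4, P5.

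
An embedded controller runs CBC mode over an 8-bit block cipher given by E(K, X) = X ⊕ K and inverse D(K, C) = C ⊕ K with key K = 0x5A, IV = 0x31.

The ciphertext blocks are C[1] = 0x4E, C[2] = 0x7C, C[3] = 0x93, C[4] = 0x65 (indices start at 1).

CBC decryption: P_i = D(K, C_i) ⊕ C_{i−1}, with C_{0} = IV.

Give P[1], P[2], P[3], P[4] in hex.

P[1]: D(K, 0x4E) = 0x14; 0x14 ⊕ 0x31 = 0x25.
P[2]: D(K, 0x7C) = 0x26; 0x26 ⊕ 0x4E = 0x68.
P[3]: D(K, 0x93) = 0xC9; 0xC9 ⊕ 0x7C = 0xB5.
P[4]: D(K, 0x65) = 0x3F; 0x3F ⊕ 0x93 = 0xAC.

P[1] = 0x25, P[2] = 0x68, P[3] = 0xB5, P[4] = 0xAC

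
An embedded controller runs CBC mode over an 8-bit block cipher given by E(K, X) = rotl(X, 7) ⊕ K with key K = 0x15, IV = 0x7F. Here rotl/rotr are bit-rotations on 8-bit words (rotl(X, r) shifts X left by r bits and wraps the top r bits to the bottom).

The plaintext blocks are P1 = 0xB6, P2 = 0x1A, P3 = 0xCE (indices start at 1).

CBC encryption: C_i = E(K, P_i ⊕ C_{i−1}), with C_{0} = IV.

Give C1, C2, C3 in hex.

C1 = 0xF1, C2 = 0xE0, C3 = 0x02

C1: P1 ⊕ 0x7F = 0xC9; E(K, 0xC9) = 0xF1.
C2: P2 ⊕ 0xF1 = 0xEB; E(K, 0xEB) = 0xE0.
C3: P3 ⊕ 0xE0 = 0x2E; E(K, 0x2E) = 0x02.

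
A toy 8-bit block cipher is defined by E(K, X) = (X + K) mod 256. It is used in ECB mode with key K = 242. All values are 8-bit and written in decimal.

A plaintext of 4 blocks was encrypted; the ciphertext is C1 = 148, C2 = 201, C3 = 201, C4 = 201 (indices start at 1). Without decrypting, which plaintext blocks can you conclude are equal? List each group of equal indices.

ECB encrypts each block independently with the same key, so equal ciphertext blocks imply equal plaintext blocks.
C2 = C3 = C4 = 201, so P2 = P3 = P4.

P2 = P3 = P4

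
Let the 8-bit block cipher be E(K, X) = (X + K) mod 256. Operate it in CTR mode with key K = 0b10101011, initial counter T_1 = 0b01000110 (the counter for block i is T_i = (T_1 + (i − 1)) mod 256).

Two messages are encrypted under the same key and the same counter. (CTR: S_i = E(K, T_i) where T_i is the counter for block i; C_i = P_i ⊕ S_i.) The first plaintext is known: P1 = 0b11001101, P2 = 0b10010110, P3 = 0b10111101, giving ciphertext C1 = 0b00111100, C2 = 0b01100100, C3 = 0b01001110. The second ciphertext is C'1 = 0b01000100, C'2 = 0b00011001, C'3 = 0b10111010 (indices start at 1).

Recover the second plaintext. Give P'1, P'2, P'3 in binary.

P'1 = 0b10110101, P'2 = 0b11101011, P'3 = 0b01001001

In CTR with a reused counter, both messages share the same keystream S_i, so C_i ⊕ C'_i = P_i ⊕ P'_i and thus P'_i = P_i ⊕ C_i ⊕ C'_i.
P'1: 0b11001101 ⊕ 0b00111100 ⊕ 0b01000100 = 0b10110101.
P'2: 0b10010110 ⊕ 0b01100100 ⊕ 0b00011001 = 0b11101011.
P'3: 0b10111101 ⊕ 0b01001110 ⊕ 0b10111010 = 0b01001001.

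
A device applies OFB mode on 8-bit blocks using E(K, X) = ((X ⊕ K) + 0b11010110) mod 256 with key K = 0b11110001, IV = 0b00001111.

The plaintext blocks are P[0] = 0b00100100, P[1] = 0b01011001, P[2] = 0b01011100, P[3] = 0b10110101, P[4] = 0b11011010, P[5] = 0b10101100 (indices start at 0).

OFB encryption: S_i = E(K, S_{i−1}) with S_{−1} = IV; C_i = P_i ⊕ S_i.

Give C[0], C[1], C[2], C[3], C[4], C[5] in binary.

C[0] = 0b11110000, C[1] = 0b10100010, C[2] = 0b10111100, C[3] = 0b01010010, C[4] = 0b00110110, C[5] = 0b01011111

C[0]: S = E(K, 0b00001111) = 0b11010100; 0b00100100 ⊕ 0b11010100 = 0b11110000.
C[1]: S = E(K, 0b11010100) = 0b11111011; 0b01011001 ⊕ 0b11111011 = 0b10100010.
C[2]: S = E(K, 0b11111011) = 0b11100000; 0b01011100 ⊕ 0b11100000 = 0b10111100.
C[3]: S = E(K, 0b11100000) = 0b11100111; 0b10110101 ⊕ 0b11100111 = 0b01010010.
C[4]: S = E(K, 0b11100111) = 0b11101100; 0b11011010 ⊕ 0b11101100 = 0b00110110.
C[5]: S = E(K, 0b11101100) = 0b11110011; 0b10101100 ⊕ 0b11110011 = 0b01011111.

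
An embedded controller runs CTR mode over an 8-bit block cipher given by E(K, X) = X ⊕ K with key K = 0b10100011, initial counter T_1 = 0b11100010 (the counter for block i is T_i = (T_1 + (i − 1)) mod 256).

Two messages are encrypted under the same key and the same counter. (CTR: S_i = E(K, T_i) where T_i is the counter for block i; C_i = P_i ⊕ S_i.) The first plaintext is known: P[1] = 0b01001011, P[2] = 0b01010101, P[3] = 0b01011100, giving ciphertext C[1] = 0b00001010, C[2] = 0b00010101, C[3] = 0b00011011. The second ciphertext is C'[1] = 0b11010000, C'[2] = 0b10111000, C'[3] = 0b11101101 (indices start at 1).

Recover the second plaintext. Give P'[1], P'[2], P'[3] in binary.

In CTR with a reused counter, both messages share the same keystream S_i, so C_i ⊕ C'_i = P_i ⊕ P'_i and thus P'_i = P_i ⊕ C_i ⊕ C'_i.
P'[1]: 0b01001011 ⊕ 0b00001010 ⊕ 0b11010000 = 0b10010001.
P'[2]: 0b01010101 ⊕ 0b00010101 ⊕ 0b10111000 = 0b11111000.
P'[3]: 0b01011100 ⊕ 0b00011011 ⊕ 0b11101101 = 0b10101010.

P'[1] = 0b10010001, P'[2] = 0b11111000, P'[3] = 0b10101010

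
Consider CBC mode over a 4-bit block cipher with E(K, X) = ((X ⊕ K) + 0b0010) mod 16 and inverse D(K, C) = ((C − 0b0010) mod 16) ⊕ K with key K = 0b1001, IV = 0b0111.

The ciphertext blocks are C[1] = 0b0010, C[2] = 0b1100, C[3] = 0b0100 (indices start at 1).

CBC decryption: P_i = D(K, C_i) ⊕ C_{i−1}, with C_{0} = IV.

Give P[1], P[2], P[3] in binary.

P[1] = 0b1110, P[2] = 0b0001, P[3] = 0b0111

P[1]: D(K, 0b0010) = 0b1001; 0b1001 ⊕ 0b0111 = 0b1110.
P[2]: D(K, 0b1100) = 0b0011; 0b0011 ⊕ 0b0010 = 0b0001.
P[3]: D(K, 0b0100) = 0b1011; 0b1011 ⊕ 0b1100 = 0b0111.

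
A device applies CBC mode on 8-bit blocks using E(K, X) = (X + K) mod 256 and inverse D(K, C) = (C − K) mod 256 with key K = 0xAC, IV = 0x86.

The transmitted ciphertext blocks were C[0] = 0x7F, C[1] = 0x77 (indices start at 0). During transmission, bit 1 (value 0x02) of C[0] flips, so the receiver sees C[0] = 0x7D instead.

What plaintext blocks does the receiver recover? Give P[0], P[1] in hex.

P[0] = 0x57, P[1] = 0xB6

CBC decryption: P_i = D(K, C_i) ⊕ C_{i−1}, with C_{−1} = IV.
Only C[0] changed, to 0x7D. In CBC, a change in C_i garbles P_i and flips the same bit in P_{i+1}. Decrypting the received ciphertext:
P[0]: D(K, 0x7D) = 0xD1; 0xD1 ⊕ 0x86 = 0x57.
P[1]: D(K, 0x77) = 0xCB; 0xCB ⊕ 0x7D = 0xB6.
Blocks that differ from the original plaintext: P[0], P[1].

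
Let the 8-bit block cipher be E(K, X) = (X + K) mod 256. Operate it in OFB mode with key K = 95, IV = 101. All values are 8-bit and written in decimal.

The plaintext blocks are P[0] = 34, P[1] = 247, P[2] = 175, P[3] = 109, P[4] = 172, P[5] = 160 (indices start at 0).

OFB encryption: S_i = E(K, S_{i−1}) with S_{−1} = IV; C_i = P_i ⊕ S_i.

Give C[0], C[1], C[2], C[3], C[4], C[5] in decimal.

C[0]: S = E(K, 101) = 196; 34 ⊕ 196 = 230.
C[1]: S = E(K, 196) = 35; 247 ⊕ 35 = 212.
C[2]: S = E(K, 35) = 130; 175 ⊕ 130 = 45.
C[3]: S = E(K, 130) = 225; 109 ⊕ 225 = 140.
C[4]: S = E(K, 225) = 64; 172 ⊕ 64 = 236.
C[5]: S = E(K, 64) = 159; 160 ⊕ 159 = 63.

C[0] = 230, C[1] = 212, C[2] = 45, C[3] = 140, C[4] = 236, C[5] = 63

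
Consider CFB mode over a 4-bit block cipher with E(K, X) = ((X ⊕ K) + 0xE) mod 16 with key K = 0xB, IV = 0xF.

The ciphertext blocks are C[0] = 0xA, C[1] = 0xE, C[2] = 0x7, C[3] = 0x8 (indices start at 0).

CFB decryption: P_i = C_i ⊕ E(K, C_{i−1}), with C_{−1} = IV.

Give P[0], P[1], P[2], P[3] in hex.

P[0]: E(K, 0xF) = 0x2; 0xA ⊕ 0x2 = 0x8.
P[1]: E(K, 0xA) = 0xF; 0xE ⊕ 0xF = 0x1.
P[2]: E(K, 0xE) = 0x3; 0x7 ⊕ 0x3 = 0x4.
P[3]: E(K, 0x7) = 0xA; 0x8 ⊕ 0xA = 0x2.

P[0] = 0x8, P[1] = 0x1, P[2] = 0x4, P[3] = 0x2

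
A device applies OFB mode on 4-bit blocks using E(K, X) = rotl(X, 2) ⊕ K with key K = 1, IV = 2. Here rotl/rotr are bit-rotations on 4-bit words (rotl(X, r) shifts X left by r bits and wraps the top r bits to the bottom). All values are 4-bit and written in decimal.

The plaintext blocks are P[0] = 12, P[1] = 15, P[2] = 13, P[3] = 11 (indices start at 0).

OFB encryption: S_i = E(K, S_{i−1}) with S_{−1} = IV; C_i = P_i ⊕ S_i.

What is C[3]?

C[3] = 9

C[0]: S = E(K, 2) = 9; 12 ⊕ 9 = 5.
C[1]: S = E(K, 9) = 7; 15 ⊕ 7 = 8.
C[2]: S = E(K, 7) = 12; 13 ⊕ 12 = 1.
C[3]: S = E(K, 12) = 2; 11 ⊕ 2 = 9.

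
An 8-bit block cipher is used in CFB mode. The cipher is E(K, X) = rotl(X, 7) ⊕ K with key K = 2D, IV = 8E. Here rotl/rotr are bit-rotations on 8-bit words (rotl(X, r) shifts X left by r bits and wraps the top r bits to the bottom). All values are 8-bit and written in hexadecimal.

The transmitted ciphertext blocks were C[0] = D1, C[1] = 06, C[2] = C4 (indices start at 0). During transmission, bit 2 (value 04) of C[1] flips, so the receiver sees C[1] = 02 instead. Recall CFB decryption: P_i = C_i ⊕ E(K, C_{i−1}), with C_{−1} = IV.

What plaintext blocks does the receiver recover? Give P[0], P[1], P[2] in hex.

Only C[1] changed, to 02. In CFB, a change in C_i flips the same bit in P_i and garbles P_{i+1}. Decrypting the received ciphertext:
P[0]: E(K, 8E) = 6A; D1 ⊕ 6A = BB.
P[1]: E(K, D1) = C5; 02 ⊕ C5 = C7.
P[2]: E(K, 02) = 2C; C4 ⊕ 2C = E8.
Blocks that differ from the original plaintext: P[1], P[2].

P[0] = BB, P[1] = C7, P[2] = E8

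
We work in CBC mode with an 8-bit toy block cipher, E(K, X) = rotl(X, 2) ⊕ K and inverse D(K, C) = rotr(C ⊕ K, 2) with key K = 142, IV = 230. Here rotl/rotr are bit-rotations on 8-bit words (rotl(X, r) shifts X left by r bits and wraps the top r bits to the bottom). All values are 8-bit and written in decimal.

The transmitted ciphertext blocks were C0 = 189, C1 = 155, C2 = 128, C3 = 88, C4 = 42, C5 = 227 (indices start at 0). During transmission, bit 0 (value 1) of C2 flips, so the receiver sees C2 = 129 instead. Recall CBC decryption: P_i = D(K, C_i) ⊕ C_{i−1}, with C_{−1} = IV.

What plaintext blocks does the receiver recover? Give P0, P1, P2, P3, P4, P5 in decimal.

P0 = 42, P1 = 248, P2 = 88, P3 = 52, P4 = 113, P5 = 113

Only C2 changed, to 129. In CBC, a change in C_i garbles P_i and flips the same bit in P_{i+1}. Decrypting the received ciphertext:
P0: D(K, 189) = 204; 204 ⊕ 230 = 42.
P1: D(K, 155) = 69; 69 ⊕ 189 = 248.
P2: D(K, 129) = 195; 195 ⊕ 155 = 88.
P3: D(K, 88) = 181; 181 ⊕ 129 = 52.
P4: D(K, 42) = 41; 41 ⊕ 88 = 113.
P5: D(K, 227) = 91; 91 ⊕ 42 = 113.
Blocks that differ from the original plaintext: P2, P3.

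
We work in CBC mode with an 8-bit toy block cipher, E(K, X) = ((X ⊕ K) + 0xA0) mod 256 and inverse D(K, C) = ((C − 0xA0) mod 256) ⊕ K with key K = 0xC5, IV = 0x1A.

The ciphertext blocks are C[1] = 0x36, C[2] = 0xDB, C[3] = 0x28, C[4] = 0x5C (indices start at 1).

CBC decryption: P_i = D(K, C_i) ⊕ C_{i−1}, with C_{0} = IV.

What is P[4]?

P[4] = 0x51

P[4]: D(K, 0x5C) = 0x79; 0x79 ⊕ 0x28 = 0x51.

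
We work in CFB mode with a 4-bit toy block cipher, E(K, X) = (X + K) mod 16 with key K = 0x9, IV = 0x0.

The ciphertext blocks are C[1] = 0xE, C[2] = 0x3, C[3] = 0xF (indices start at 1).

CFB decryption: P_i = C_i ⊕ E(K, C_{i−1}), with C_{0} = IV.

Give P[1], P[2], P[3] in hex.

P[1]: E(K, 0x0) = 0x9; 0xE ⊕ 0x9 = 0x7.
P[2]: E(K, 0xE) = 0x7; 0x3 ⊕ 0x7 = 0x4.
P[3]: E(K, 0x3) = 0xC; 0xF ⊕ 0xC = 0x3.

P[1] = 0x7, P[2] = 0x4, P[3] = 0x3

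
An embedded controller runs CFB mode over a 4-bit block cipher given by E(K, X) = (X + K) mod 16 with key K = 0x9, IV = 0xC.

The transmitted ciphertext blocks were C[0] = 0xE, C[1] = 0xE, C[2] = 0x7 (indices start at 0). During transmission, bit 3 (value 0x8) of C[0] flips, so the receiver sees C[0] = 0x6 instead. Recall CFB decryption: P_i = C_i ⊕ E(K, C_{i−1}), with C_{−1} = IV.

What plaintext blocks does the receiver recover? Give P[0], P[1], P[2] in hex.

P[0] = 0x3, P[1] = 0x1, P[2] = 0x0

Only C[0] changed, to 0x6. In CFB, a change in C_i flips the same bit in P_i and garbles P_{i+1}. Decrypting the received ciphertext:
P[0]: E(K, 0xC) = 0x5; 0x6 ⊕ 0x5 = 0x3.
P[1]: E(K, 0x6) = 0xF; 0xE ⊕ 0xF = 0x1.
P[2]: E(K, 0xE) = 0x7; 0x7 ⊕ 0x7 = 0x0.
Blocks that differ from the original plaintext: P[0], P[1].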